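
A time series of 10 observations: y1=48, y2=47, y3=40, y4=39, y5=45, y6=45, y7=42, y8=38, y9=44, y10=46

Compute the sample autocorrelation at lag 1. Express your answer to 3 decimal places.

Mean ȳ = (48 + 47 + 40 + 39 + 45 + 45 + 42 + 38 + 44 + 46)/10 = 43.4000
Numerator Σ_{t=1}^{9}(y_t−ȳ)(y_{t+1}−ȳ) = 18.4400
Denominator Σ(y_t−ȳ)² = 108.4000
r_1 = 18.4400 / 108.4000 = 0.170

0.170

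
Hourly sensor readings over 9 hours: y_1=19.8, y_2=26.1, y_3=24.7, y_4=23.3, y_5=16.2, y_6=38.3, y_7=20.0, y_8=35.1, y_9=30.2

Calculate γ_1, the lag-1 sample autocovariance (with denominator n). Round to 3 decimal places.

Mean ȳ = (19.8 + 26.1 + 24.7 + 23.3 + 16.2 + 38.3 + 20.0 + 35.1 + 30.2)/9 = 25.9667
Σ_{t=1}^{8}(y_t−ȳ)(y_{t+1}−ȳ) = -181.4444
γ_1 = -181.4444 / 9 = -20.160

-20.160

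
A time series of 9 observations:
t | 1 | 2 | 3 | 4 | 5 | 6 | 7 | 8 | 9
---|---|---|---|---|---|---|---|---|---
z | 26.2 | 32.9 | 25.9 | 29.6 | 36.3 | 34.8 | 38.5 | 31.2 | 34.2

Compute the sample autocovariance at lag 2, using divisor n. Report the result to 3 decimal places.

4.368

Mean z̄ = (26.2 + 32.9 + 25.9 + 29.6 + 36.3 + 34.8 + 38.5 + 31.2 + 34.2)/9 = 32.1778
Σ_{t=1}^{7}(z_t−z̄)(z_{t+2}−z̄) = 39.3101
γ_2 = 39.3101 / 9 = 4.368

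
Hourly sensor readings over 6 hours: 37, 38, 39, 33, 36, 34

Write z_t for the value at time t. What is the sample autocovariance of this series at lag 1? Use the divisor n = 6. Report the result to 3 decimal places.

-0.227

Mean z̄ = (37 + 38 + 39 + 33 + 36 + 34)/6 = 36.1667
Deviations: 0.8333, 1.8333, 2.8333, -3.1667, -0.1667, -2.1667
Σ_{t=1}^{5}(z_t−z̄)(z_{t+1}−z̄) = -1.3611
γ_1 = -1.3611 / 6 = -0.227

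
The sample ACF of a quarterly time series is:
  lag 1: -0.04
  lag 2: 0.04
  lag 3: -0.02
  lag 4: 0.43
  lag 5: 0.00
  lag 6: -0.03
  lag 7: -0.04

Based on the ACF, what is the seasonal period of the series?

The largest autocorrelation is r_4 = 0.43; the remaining lags stay at or below 0.04.
The dominant spike at lag 4 indicates a seasonal period of 4.

4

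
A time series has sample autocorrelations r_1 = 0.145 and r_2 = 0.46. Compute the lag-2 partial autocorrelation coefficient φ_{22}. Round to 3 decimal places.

φ_{22} = (r_2 − r_1²) / (1 − r_1²)
r_1² = (0.145)² = 0.021025
Numerator = 0.46 − 0.0210 = 0.4390; denominator = 1 − 0.0210 = 0.9790
φ_{22} = 0.4390 / 0.9790 = 0.448

0.448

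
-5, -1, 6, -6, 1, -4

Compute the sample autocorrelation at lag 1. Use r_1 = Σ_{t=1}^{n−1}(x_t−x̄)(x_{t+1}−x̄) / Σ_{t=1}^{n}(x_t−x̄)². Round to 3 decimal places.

-0.485

Mean x̄ = (-5 − 1 + 6 − 6 + 1 − 4)/6 = -1.5000
Deviations from mean: -3.5000, 0.5000, 7.5000, -4.5000, 2.5000, -2.5000
Σ(x_t−x̄)(x_{t+1}−x̄) = (-1.7500) + (3.7500) + (-33.7500) + (-11.2500) + (-6.2500) = -49.2500
Denominator Σ(x_t−x̄)² = 101.5000
r_1 = -49.2500 / 101.5000 = -0.485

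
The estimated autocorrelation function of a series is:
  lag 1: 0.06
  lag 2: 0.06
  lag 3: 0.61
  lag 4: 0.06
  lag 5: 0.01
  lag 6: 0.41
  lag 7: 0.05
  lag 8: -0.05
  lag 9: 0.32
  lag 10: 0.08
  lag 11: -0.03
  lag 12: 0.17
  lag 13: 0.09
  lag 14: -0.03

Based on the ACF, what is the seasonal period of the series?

The largest autocorrelation is r_3 = 0.61, with weaker echoes at lags 6 (0.41), 9 (0.32) and 12 (0.17); the remaining lags stay at or below 0.09.
The dominant spike at lag 3 indicates a seasonal period of 3.

3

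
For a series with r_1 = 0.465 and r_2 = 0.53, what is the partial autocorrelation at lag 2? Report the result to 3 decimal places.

0.400

φ_{22} = (r_2 − r_1²) / (1 − r_1²)
r_1² = (0.465)² = 0.216225
Numerator = 0.53 − 0.2162 = 0.3138; denominator = 1 − 0.2162 = 0.7838
φ_{22} = 0.3138 / 0.7838 = 0.400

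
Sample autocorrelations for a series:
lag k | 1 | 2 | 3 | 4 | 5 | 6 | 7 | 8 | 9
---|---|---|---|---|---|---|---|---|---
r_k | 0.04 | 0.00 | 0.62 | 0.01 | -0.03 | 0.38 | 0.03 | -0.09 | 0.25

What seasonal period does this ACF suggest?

3

The largest autocorrelation is r_3 = 0.62, with weaker echoes at lags 6 (0.38) and 9 (0.25); the remaining lags stay at or below 0.04.
The dominant spike at lag 3 indicates a seasonal period of 3.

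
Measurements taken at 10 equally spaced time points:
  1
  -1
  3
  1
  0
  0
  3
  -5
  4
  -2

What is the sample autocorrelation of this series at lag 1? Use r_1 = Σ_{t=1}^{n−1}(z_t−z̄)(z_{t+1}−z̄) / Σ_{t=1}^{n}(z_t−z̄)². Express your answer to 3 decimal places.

-0.717

Mean z̄ = (1 − 1 + 3 + 1 + 0 + 0 + 3 − 5 + 4 − 2)/10 = 0.4000
Numerator Σ_{t=1}^{9}(z_t−z̄)(z_{t+1}−z̄) = -46.1600
Denominator Σ(z_t−z̄)² = 64.4000
r_1 = -46.1600 / 64.4000 = -0.717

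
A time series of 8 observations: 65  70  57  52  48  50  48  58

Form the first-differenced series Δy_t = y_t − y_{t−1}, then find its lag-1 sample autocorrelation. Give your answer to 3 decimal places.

First differences Δy: 5, -13, -5, -4, 2, -2, 10
Mean of differences = -1.0000
Numerator Σ(Δy_t−Δȳ)(Δy_{t+1}−Δȳ) = -35.0000
Denominator Σ(Δy_t−Δȳ)² = 336.0000
r_1(Δy) = -35.0000 / 336.0000 = -0.104

-0.104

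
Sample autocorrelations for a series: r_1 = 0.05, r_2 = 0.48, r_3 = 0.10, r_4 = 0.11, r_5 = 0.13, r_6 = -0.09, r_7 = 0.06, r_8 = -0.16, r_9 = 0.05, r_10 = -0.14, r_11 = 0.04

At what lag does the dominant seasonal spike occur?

The largest autocorrelation is r_2 = 0.48; the remaining lags stay at or below 0.13.
The dominant spike at lag 2 indicates a seasonal period of 2.

2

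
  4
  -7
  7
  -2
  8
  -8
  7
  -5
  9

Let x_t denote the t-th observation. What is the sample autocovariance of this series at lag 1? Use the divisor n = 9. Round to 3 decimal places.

-34.343

Mean x̄ = (4 − 7 + 7 − 2 + 8 − 8 + 7 − 5 + 9)/9 = 1.4444
Σ_{t=1}^{8}(x_t−x̄)(x_{t+1}−x̄) = -309.0864
γ_1 = -309.0864 / 9 = -34.343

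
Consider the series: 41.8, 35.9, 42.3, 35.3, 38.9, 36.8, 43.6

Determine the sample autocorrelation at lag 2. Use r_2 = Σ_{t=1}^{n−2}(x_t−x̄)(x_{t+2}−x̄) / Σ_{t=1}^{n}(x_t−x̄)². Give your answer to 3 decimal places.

0.415

Mean x̄ = (41.8 + 35.9 + 42.3 + 35.3 + 38.9 + 36.8 + 43.6)/7 = 39.2286
Deviations from mean: 2.5714, -3.3286, 3.0714, -3.9286, -0.3286, -2.4286, 4.3714
Σ(x_t−x̄)(x_{t+2}−x̄) = (7.8980) + (13.0765) + (-1.0092) + (9.5408) + (-1.4363) = 28.0698
Denominator Σ(x_t−x̄)² = 67.6743
r_2 = 28.0698 / 67.6743 = 0.415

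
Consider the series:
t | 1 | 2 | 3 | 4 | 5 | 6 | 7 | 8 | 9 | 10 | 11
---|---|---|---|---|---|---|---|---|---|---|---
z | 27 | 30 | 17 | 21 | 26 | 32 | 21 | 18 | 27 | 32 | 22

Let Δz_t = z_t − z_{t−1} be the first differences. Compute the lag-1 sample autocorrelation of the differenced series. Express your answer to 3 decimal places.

-0.179

First differences Δz: 3, -13, 4, 5, 6, -11, -3, 9, 5, -10
Mean of differences = -0.5000
Numerator Σ(Δz_t−Δz̄)(Δz_{t+1}−Δz̄) = -105.2500
Denominator Σ(Δz_t−Δz̄)² = 588.5000
r_1(Δz) = -105.2500 / 588.5000 = -0.179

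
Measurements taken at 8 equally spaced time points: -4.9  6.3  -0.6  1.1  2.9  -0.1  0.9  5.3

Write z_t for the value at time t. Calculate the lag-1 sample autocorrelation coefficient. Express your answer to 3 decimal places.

Mean z̄ = (-4.9 + 6.3 − 0.6 + 1.1 + 2.9 − 0.1 + 0.9 + 5.3)/8 = 1.3625
Σ(z_t−z̄)(z_{t+1}−z̄) = (-30.9211) + (-9.6898) + (0.5152) + (-0.4036) + (-2.2486) + (0.6764) + (-1.8211) = -43.8927
Denominator Σ(z_t−z̄)² = 87.7388
r_1 = -43.8927 / 87.7388 = -0.500

-0.500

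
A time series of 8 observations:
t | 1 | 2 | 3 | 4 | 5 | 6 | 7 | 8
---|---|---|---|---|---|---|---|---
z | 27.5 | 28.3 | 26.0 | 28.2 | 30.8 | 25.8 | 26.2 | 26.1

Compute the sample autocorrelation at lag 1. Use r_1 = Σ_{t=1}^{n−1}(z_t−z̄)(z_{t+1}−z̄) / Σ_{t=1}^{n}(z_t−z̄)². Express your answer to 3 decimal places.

-0.072

Mean z̄ = (27.5 + 28.3 + 26.0 + 28.2 + 30.8 + 25.8 + 26.2 + 26.1)/8 = 27.3625
Deviations from mean: 0.1375, 0.9375, -1.3625, 0.8375, 3.4375, -1.5625, -1.1625, -1.2625
Σ(z_t−z̄)(z_{t+1}−z̄) = (0.1289) + (-1.2773) + (-1.1411) + (2.8789) + (-5.3711) + (1.8164) + (1.4677) = -1.4977
Denominator Σ(z_t−z̄)² = 20.6588
r_1 = -1.4977 / 20.6588 = -0.072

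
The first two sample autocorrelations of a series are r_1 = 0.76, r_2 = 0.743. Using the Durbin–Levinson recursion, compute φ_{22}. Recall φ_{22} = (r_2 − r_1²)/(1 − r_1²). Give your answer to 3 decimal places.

φ_{22} = (r_2 − r_1²) / (1 − r_1²)
r_1² = (0.76)² = 0.5776
Numerator = 0.743 − 0.5776 = 0.1654; denominator = 1 − 0.5776 = 0.4224
φ_{22} = 0.1654 / 0.4224 = 0.392

0.392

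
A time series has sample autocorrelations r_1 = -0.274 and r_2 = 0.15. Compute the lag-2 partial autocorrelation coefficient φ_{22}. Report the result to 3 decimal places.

0.081

φ_{22} = (r_2 − r_1²) / (1 − r_1²)
r_1² = (-0.274)² = 0.075076
Numerator = 0.15 − 0.0751 = 0.0749; denominator = 1 − 0.0751 = 0.9249
φ_{22} = 0.0749 / 0.9249 = 0.081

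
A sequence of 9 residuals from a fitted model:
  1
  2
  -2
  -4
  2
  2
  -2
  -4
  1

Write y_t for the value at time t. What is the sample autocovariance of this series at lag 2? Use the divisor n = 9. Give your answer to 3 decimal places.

Mean ȳ = (1 + 2 − 2 − 4 + 2 + 2 − 2 − 4 + 1)/9 = -0.4444
Σ_{t=1}^{7}(y_t−ȳ)(y_{t+2}−ȳ) = -38.1728
γ_2 = -38.1728 / 9 = -4.241

-4.241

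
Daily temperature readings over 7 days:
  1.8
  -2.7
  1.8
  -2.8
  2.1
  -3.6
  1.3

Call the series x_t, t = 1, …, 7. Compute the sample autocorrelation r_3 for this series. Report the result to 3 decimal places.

Mean x̄ = (1.8 − 2.7 + 1.8 − 2.8 + 2.1 − 3.6 + 1.3)/7 = -0.3000
Deviations from mean: 2.1000, -2.4000, 2.1000, -2.5000, 2.4000, -3.3000, 1.6000
Σ(x_t−x̄)(x_{t+3}−x̄) = (-5.2500) + (-5.7600) + (-6.9300) + (-4.0000) = -21.9400
Denominator Σ(x_t−x̄)² = 40.0400
r_3 = -21.9400 / 40.0400 = -0.548

-0.548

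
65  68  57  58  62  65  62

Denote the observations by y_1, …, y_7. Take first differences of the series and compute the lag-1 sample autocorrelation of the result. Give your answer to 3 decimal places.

First differences Δy: 3, -11, 1, 4, 3, -3
Mean of differences = -0.5000
Numerator Σ(Δy_t−Δȳ)(Δy_{t+1}−Δȳ) = -38.7500
Denominator Σ(Δy_t−Δȳ)² = 163.5000
r_1(Δy) = -38.7500 / 163.5000 = -0.237

-0.237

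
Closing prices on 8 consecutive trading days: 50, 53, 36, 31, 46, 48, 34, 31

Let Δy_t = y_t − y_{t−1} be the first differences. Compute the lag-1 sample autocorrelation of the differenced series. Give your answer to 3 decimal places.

First differences Δy: 3, -17, -5, 15, 2, -14, -3
Mean of differences = -2.7143
Numerator Σ(Δy_t−Δȳ)(Δy_{t+1}−Δȳ) = -55.9388
Denominator Σ(Δy_t−Δȳ)² = 705.4286
r_1(Δy) = -55.9388 / 705.4286 = -0.079

-0.079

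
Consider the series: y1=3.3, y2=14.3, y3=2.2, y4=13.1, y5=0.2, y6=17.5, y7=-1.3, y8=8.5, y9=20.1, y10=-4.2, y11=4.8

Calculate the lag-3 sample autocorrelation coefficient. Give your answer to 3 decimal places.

Mean ȳ = (3.3 + 14.3 + 2.2 + 13.1 + 0.2 + 17.5 − 1.3 + 8.5 + 20.1 − 4.2 + 4.8)/11 = 7.1364
Numerator Σ_{t=1}^{8}(y_t−ȳ)(y_{t+3}−ȳ) = 43.3051
Denominator Σ(y_t−ȳ)² = 656.5455
r_3 = 43.3051 / 656.5455 = 0.066

0.066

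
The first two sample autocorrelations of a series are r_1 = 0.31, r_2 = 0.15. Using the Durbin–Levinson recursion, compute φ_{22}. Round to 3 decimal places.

φ_{22} = (r_2 − r_1²) / (1 − r_1²)
r_1² = (0.31)² = 0.0961
Numerator = 0.15 − 0.0961 = 0.0539; denominator = 1 − 0.0961 = 0.9039
φ_{22} = 0.0539 / 0.9039 = 0.060

0.060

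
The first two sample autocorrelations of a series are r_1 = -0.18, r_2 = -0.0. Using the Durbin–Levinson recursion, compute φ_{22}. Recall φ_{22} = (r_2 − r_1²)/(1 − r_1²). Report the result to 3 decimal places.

-0.033

φ_{22} = (r_2 − r_1²) / (1 − r_1²)
r_1² = (-0.18)² = 0.0324
Numerator = -0.0 − 0.0324 = -0.0324; denominator = 1 − 0.0324 = 0.9676
φ_{22} = -0.0324 / 0.9676 = -0.033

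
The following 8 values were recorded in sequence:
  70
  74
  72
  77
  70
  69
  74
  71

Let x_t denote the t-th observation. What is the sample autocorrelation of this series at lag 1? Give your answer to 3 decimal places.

Mean x̄ = (70 + 74 + 72 + 77 + 70 + 69 + 74 + 71)/8 = 72.1250
Deviations from mean: -2.1250, 1.8750, -0.1250, 4.8750, -2.1250, -3.1250, 1.8750, -1.1250
Σ(x_t−x̄)(x_{t+1}−x̄) = (-3.9844) + (-0.2344) + (-0.6094) + (-10.3594) + (6.6406) + (-5.8594) + (-2.1094) = -16.5156
Denominator Σ(x_t−x̄)² = 50.8750
r_1 = -16.5156 / 50.8750 = -0.325

-0.325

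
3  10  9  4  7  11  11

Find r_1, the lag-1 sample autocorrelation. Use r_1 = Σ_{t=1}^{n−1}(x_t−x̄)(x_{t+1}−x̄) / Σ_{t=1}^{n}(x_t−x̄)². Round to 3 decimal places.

-0.029

Mean x̄ = (3 + 10 + 9 + 4 + 7 + 11 + 11)/7 = 7.8571
Deviations from mean: -4.8571, 2.1429, 1.1429, -3.8571, -0.8571, 3.1429, 3.1429
Numerator Σ_{t=1}^{6}(x_t−x̄)(x_{t+1}−x̄) = -1.8776
Denominator Σ(x_t−x̄)² = 64.8571
r_1 = -1.8776 / 64.8571 = -0.029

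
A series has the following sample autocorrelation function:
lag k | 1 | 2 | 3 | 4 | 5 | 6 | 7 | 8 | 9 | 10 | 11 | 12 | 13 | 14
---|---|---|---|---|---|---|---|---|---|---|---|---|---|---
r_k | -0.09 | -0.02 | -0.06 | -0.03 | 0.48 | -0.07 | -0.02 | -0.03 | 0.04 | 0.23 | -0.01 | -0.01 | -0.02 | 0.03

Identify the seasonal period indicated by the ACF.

The largest autocorrelation is r_5 = 0.48, with a weaker echo at lag 10 (0.23); the remaining lags stay at or below 0.04.
The dominant spike at lag 5 indicates a seasonal period of 5.

5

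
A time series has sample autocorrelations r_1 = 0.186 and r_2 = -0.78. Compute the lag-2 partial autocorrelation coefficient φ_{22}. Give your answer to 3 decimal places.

-0.844

φ_{22} = (r_2 − r_1²) / (1 − r_1²)
r_1² = (0.186)² = 0.034596
Numerator = -0.78 − 0.0346 = -0.8146; denominator = 1 − 0.0346 = 0.9654
φ_{22} = -0.8146 / 0.9654 = -0.844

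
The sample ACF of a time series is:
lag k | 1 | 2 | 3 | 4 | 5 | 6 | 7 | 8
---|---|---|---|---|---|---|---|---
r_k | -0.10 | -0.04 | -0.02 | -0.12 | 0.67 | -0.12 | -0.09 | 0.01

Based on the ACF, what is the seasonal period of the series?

5

The largest autocorrelation is r_5 = 0.67; the remaining lags stay at or below 0.01.
The dominant spike at lag 5 indicates a seasonal period of 5.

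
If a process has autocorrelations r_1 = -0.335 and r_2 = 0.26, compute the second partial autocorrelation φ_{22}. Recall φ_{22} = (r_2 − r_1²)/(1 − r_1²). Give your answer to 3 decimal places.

0.166

φ_{22} = (r_2 − r_1²) / (1 − r_1²)
r_1² = (-0.335)² = 0.112225
Numerator = 0.26 − 0.1122 = 0.1478; denominator = 1 − 0.1122 = 0.8878
φ_{22} = 0.1478 / 0.8878 = 0.166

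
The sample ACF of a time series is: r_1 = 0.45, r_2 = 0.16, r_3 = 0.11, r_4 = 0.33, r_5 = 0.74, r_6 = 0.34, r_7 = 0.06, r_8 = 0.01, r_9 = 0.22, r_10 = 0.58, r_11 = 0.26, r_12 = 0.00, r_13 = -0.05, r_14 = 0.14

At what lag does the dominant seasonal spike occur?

The largest autocorrelation is r_5 = 0.74, with a weaker echo at lag 10 (0.58); the remaining lags stay at or below 0.45. The elevated value at lag 1 (0.45), dropping to 0.16 at lag 2, reflects decaying short-term dependence rather than seasonality.
The dominant spike at lag 5 indicates a seasonal period of 5.

5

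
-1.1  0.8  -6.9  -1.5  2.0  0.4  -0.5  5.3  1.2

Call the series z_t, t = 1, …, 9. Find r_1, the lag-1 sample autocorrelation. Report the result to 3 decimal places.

0.061

Mean z̄ = (-1.1 + 0.8 − 6.9 − 1.5 + 2.0 + 0.4 − 0.5 + 5.3 + 1.2)/9 = -0.0333
Numerator Σ_{t=1}^{8}(z_t−z̄)(z_{t+1}−z̄) = 5.2456
Denominator Σ(z_t−z̄)² = 85.6400
r_1 = 5.2456 / 85.6400 = 0.061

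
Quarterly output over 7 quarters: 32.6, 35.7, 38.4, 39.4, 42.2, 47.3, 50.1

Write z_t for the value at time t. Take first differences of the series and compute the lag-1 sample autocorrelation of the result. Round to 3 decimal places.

First differences Δz: 3.1, 2.7, 1.0, 2.8, 5.1, 2.8
Mean of differences = 2.9167
Numerator Σ(Δz_t−Δz̄)(Δz_{t+1}−Δz̄) = 0.0897
Denominator Σ(Δz_t−Δz̄)² = 8.5483
r_1(Δz) = 0.0897 / 8.5483 = 0.010

0.010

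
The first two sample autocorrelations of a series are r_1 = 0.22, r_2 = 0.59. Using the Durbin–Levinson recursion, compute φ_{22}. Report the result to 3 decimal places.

0.569

φ_{22} = (r_2 − r_1²) / (1 − r_1²)
r_1² = (0.22)² = 0.0484
Numerator = 0.59 − 0.0484 = 0.5416; denominator = 1 − 0.0484 = 0.9516
φ_{22} = 0.5416 / 0.9516 = 0.569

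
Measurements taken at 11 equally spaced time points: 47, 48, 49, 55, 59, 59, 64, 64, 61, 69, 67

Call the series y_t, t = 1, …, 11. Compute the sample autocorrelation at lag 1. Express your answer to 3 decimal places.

Mean ȳ = (47 + 48 + 49 + 55 + 59 + 59 + 64 + 64 + 61 + 69 + 67)/11 = 58.3636
Numerator Σ_{t=1}^{10}(y_t−ȳ)(y_{t+1}−ȳ) = 414.6860
Denominator Σ(y_t−ȳ)² = 594.5455
r_1 = 414.6860 / 594.5455 = 0.697

0.697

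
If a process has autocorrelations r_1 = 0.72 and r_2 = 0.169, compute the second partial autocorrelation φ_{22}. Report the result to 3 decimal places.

φ_{22} = (r_2 − r_1²) / (1 − r_1²)
r_1² = (0.72)² = 0.5184
Numerator = 0.169 − 0.5184 = -0.3494; denominator = 1 − 0.5184 = 0.4816
φ_{22} = -0.3494 / 0.4816 = -0.725

-0.725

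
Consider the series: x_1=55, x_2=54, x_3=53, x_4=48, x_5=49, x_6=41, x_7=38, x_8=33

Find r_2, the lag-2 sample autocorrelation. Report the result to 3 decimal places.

0.276

Mean x̄ = (55 + 54 + 53 + 48 + 49 + 41 + 38 + 33)/8 = 46.3750
Deviations from mean: 8.6250, 7.6250, 6.6250, 1.6250, 2.6250, -5.3750, -8.3750, -13.3750
Numerator Σ_{t=1}^{6}(x_t−x̄)(x_{t+2}−x̄) = 128.0938
Denominator Σ(x_t−x̄)² = 463.8750
r_2 = 128.0938 / 463.8750 = 0.276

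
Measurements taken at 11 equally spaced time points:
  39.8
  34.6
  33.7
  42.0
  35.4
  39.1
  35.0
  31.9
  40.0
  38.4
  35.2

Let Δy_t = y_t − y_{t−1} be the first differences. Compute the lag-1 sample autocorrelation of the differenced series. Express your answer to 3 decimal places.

First differences Δy: -5.2, -0.9, 8.3, -6.6, 3.7, -4.1, -3.1, 8.1, -1.6, -3.2
Mean of differences = -0.4600
Numerator Σ(Δy_t−Δȳ)(Δy_{t+1}−Δȳ) = -115.8636
Denominator Σ(Δy_t−Δȳ)² = 256.7040
r_1(Δy) = -115.8636 / 256.7040 = -0.451

-0.451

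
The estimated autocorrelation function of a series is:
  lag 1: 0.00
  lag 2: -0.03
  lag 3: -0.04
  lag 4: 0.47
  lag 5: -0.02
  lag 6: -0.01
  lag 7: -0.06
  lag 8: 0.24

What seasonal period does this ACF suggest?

4

The largest autocorrelation is r_4 = 0.47, with a weaker echo at lag 8 (0.24); the remaining lags stay at or below 0.00.
The dominant spike at lag 4 indicates a seasonal period of 4.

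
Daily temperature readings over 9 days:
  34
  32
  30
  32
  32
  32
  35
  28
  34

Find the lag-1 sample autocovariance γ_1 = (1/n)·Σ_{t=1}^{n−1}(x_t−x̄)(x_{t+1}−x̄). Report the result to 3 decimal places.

Mean x̄ = (34 + 32 + 30 + 32 + 32 + 32 + 35 + 28 + 34)/9 = 32.1111
Σ_{t=1}^{8}(x_t−x̄)(x_{t+1}−x̄) = -19.6790
γ_1 = -19.6790 / 9 = -2.187

-2.187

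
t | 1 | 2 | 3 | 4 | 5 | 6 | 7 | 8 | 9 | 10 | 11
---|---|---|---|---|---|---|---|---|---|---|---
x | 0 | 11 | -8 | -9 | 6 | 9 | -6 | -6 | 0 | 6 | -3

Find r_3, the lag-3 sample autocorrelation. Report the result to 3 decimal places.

Mean x̄ = (0 + 11 − 8 − 9 + 6 + 9 − 6 − 6 + 0 + 6 − 3)/11 = 0.0000
Numerator Σ_{t=1}^{8}(x_t−x̄)(x_{t+3}−x̄) = -6.0000
Denominator Σ(x_t−x̄)² = 500.0000
r_3 = -6.0000 / 500.0000 = -0.012

-0.012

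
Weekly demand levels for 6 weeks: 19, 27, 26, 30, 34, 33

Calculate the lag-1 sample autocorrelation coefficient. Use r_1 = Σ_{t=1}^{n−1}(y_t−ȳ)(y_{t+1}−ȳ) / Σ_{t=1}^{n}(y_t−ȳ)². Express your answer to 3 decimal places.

Mean ȳ = (19 + 27 + 26 + 30 + 34 + 33)/6 = 28.1667
Numerator Σ_{t=1}^{5}(y_t−ȳ)(y_{t+1}−ȳ) = 48.1389
Denominator Σ(y_t−ȳ)² = 150.8333
r_1 = 48.1389 / 150.8333 = 0.319

0.319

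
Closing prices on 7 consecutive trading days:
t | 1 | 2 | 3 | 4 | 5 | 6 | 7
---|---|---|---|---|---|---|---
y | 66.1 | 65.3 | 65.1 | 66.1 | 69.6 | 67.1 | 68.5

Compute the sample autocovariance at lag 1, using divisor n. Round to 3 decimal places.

Mean ȳ = (66.1 + 65.3 + 65.1 + 66.1 + 69.6 + 67.1 + 68.5)/7 = 66.8286
Σ_{t=1}^{6}(y_t−ȳ)(y_{t+1}−ȳ) = 4.2020
γ_1 = 4.2020 / 7 = 0.600

0.600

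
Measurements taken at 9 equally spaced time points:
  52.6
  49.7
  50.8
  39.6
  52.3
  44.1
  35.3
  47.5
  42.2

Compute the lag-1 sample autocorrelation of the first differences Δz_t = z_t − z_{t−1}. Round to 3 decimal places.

First differences Δz: -2.9, 1.1, -11.2, 12.7, -8.2, -8.8, 12.2, -5.3
Mean of differences = -1.3000
Numerator Σ(Δz_t−Δz̄)(Δz_{t+1}−Δz̄) = -366.3000
Denominator Σ(Δz_t−Δz̄)² = 604.4400
r_1(Δz) = -366.3000 / 604.4400 = -0.606

-0.606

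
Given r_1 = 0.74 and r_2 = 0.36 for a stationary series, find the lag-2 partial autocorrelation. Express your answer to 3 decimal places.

φ_{22} = (r_2 − r_1²) / (1 − r_1²)
r_1² = (0.74)² = 0.5476
Numerator = 0.36 − 0.5476 = -0.1876; denominator = 1 − 0.5476 = 0.4524
φ_{22} = -0.1876 / 0.4524 = -0.415

-0.415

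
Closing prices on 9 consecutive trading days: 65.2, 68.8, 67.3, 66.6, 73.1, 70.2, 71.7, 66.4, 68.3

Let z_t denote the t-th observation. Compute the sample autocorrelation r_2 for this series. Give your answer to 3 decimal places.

0.079

Mean z̄ = (65.2 + 68.8 + 67.3 + 66.6 + 73.1 + 70.2 + 71.7 + 66.4 + 68.3)/9 = 68.6222
Σ(z_t−z̄)(z_{t+2}−z̄) = (4.5249) + (-0.3595) + (-5.9206) + (-3.1906) + (13.7816) + (-3.5062) + (-0.9917) = 4.3379
Denominator Σ(z_t−z̄)² = 54.6356
r_2 = 4.3379 / 54.6356 = 0.079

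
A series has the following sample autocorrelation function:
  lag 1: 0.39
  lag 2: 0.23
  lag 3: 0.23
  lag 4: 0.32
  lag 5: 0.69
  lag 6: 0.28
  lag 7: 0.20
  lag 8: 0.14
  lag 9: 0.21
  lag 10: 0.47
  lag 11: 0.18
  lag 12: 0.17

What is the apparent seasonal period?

5

The largest autocorrelation is r_5 = 0.69, with a weaker echo at lag 10 (0.47); the remaining lags stay at or below 0.39. The elevated value at lag 1 (0.39), dropping to 0.23 at lag 2, reflects decaying short-term dependence rather than seasonality.
The dominant spike at lag 5 indicates a seasonal period of 5.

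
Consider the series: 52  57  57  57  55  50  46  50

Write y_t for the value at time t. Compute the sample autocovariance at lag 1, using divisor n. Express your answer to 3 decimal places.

Mean ȳ = (52 + 57 + 57 + 57 + 55 + 50 + 46 + 50)/8 = 53.0000
Σ_{t=1}^{7}(y_t−ȳ)(y_{t+1}−ȳ) = 72.0000
γ_1 = 72.0000 / 8 = 9.000

9.000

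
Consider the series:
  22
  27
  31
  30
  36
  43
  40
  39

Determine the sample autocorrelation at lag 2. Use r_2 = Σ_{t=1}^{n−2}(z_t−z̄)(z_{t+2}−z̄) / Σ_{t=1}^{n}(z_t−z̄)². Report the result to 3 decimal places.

Mean z̄ = (22 + 27 + 31 + 30 + 36 + 43 + 40 + 39)/8 = 33.5000
Deviations from mean: -11.5000, -6.5000, -2.5000, -3.5000, 2.5000, 9.5000, 6.5000, 5.5000
Σ(z_t−z̄)(z_{t+2}−z̄) = (28.7500) + (22.7500) + (-6.2500) + (-33.2500) + (16.2500) + (52.2500) = 80.5000
Denominator Σ(z_t−z̄)² = 362.0000
r_2 = 80.5000 / 362.0000 = 0.222

0.222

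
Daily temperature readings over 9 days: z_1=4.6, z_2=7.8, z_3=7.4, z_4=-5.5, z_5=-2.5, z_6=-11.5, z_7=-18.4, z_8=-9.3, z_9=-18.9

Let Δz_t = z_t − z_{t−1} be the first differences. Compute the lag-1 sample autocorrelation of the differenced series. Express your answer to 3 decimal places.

-0.497

First differences Δz: 3.2, -0.4, -12.9, 3.0, -9.0, -6.9, 9.1, -9.6
Mean of differences = -2.9375
Numerator Σ(Δz_t−Δz̄)(Δz_{t+1}−Δz̄) = -208.7302
Denominator Σ(Δz_t−Δz̄)² = 420.3588
r_1(Δz) = -208.7302 / 420.3588 = -0.497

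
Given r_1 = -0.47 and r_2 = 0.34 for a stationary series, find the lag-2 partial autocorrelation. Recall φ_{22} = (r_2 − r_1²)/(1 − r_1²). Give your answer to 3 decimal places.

φ_{22} = (r_2 − r_1²) / (1 − r_1²)
r_1² = (-0.47)² = 0.2209
Numerator = 0.34 − 0.2209 = 0.1191; denominator = 1 − 0.2209 = 0.7791
φ_{22} = 0.1191 / 0.7791 = 0.153

0.153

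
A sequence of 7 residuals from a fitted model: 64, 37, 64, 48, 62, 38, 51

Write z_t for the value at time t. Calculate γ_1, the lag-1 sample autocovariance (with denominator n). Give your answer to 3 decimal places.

-82.000

Mean z̄ = (64 + 37 + 64 + 48 + 62 + 38 + 51)/7 = 52.0000
Σ_{t=1}^{6}(z_t−z̄)(z_{t+1}−z̄) = -574.0000
γ_1 = -574.0000 / 7 = -82.000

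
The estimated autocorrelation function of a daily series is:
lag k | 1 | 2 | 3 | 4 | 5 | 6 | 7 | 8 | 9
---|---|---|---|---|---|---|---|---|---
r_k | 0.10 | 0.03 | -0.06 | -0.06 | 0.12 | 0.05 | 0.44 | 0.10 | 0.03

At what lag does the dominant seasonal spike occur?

The largest autocorrelation is r_7 = 0.44; the remaining lags stay at or below 0.12.
The dominant spike at lag 7 indicates a seasonal period of 7.

7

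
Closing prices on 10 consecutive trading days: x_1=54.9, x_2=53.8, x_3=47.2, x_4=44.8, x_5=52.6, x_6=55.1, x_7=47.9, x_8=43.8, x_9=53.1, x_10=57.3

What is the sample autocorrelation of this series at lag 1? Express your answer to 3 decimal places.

0.143

Mean x̄ = (54.9 + 53.8 + 47.2 + 44.8 + 52.6 + 55.1 + 47.9 + 43.8 + 53.1 + 57.3)/10 = 51.0500
Numerator Σ_{t=1}^{9}(x_t−x̄)(x_{t+1}−x̄) = 28.6825
Denominator Σ(x_t−x̄)² = 200.8250
r_1 = 28.6825 / 200.8250 = 0.143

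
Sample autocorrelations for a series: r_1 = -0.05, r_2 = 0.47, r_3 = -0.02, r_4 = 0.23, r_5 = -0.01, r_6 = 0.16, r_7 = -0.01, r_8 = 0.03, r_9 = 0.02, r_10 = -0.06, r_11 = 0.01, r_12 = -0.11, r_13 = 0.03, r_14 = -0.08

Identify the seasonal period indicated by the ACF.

The largest autocorrelation is r_2 = 0.47, with weaker echoes at lags 4 (0.23) and 6 (0.16); the remaining lags stay at or below 0.03.
The dominant spike at lag 2 indicates a seasonal period of 2.

2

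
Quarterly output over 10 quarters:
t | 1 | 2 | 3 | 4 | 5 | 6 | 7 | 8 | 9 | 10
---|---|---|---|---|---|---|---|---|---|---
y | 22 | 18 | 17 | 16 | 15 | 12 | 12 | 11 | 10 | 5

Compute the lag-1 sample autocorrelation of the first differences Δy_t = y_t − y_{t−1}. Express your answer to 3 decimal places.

-0.161

First differences Δy: -4, -1, -1, -1, -3, 0, -1, -1, -5
Mean of differences = -1.8889
Numerator Σ(Δy_t−Δȳ)(Δy_{t+1}−Δȳ) = -3.6790
Denominator Σ(Δy_t−Δȳ)² = 22.8889
r_1(Δy) = -3.6790 / 22.8889 = -0.161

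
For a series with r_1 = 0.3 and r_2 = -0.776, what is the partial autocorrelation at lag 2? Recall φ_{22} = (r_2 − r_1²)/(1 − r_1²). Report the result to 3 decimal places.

φ_{22} = (r_2 − r_1²) / (1 − r_1²)
r_1² = (0.3)² = 0.09
Numerator = -0.776 − 0.0900 = -0.8660; denominator = 1 − 0.0900 = 0.9100
φ_{22} = -0.8660 / 0.9100 = -0.952

-0.952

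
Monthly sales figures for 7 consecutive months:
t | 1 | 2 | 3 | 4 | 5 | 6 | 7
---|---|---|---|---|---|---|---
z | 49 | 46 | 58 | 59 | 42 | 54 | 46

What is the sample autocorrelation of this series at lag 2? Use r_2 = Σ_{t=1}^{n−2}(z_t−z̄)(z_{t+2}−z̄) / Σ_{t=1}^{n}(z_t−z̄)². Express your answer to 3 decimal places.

-0.179

Mean z̄ = (49 + 46 + 58 + 59 + 42 + 54 + 46)/7 = 50.5714
Deviations from mean: -1.5714, -4.5714, 7.4286, 8.4286, -8.5714, 3.4286, -4.5714
Σ(z_t−z̄)(z_{t+2}−z̄) = (-11.6735) + (-38.5306) + (-63.6735) + (28.8980) + (39.1837) = -45.7959
Denominator Σ(z_t−z̄)² = 255.7143
r_2 = -45.7959 / 255.7143 = -0.179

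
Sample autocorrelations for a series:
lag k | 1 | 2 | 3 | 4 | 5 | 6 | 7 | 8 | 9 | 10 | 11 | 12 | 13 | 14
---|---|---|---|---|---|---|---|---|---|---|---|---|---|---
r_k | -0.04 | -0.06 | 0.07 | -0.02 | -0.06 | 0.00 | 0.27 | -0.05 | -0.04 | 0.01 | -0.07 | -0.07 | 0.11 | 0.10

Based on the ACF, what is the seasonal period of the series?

The largest autocorrelation is r_7 = 0.27; the remaining lags stay at or below 0.11.
The dominant spike at lag 7 indicates a seasonal period of 7.

7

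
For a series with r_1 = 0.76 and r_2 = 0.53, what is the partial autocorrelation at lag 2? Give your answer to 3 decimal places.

φ_{22} = (r_2 − r_1²) / (1 − r_1²)
r_1² = (0.76)² = 0.5776
Numerator = 0.53 − 0.5776 = -0.0476; denominator = 1 − 0.5776 = 0.4224
φ_{22} = -0.0476 / 0.4224 = -0.113

-0.113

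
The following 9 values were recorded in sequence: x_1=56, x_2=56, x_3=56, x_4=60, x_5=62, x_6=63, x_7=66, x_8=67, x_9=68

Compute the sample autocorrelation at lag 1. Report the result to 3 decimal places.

Mean x̄ = (56 + 56 + 56 + 60 + 62 + 63 + 66 + 67 + 68)/9 = 61.5556
Numerator Σ_{t=1}^{8}(x_t−x̄)(x_{t+1}−x̄) = 136.0247
Denominator Σ(x_t−x̄)² = 188.2222
r_1 = 136.0247 / 188.2222 = 0.723

0.723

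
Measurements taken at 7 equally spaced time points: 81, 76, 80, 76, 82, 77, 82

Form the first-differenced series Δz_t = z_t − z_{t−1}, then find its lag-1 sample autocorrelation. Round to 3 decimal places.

-0.806

First differences Δz: -5, 4, -4, 6, -5, 5
Mean of differences = 0.1667
Numerator Σ(Δz_t−Δz̄)(Δz_{t+1}−Δz̄) = -115.1944
Denominator Σ(Δz_t−Δz̄)² = 142.8333
r_1(Δz) = -115.1944 / 142.8333 = -0.806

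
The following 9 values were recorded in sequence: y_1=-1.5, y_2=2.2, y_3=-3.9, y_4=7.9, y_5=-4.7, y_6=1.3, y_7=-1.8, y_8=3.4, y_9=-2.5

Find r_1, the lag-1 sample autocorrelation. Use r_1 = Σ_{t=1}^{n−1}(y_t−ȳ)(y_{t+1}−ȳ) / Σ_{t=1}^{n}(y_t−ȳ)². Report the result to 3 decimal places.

Mean ȳ = (-1.5 + 2.2 − 3.9 + 7.9 − 4.7 + 1.3 − 1.8 + 3.4 − 2.5)/9 = 0.0444
Numerator Σ_{t=1}^{8}(y_t−ȳ)(y_{t+1}−ȳ) = -103.0875
Denominator Σ(y_t−ȳ)² = 129.5222
r_1 = -103.0875 / 129.5222 = -0.796

-0.796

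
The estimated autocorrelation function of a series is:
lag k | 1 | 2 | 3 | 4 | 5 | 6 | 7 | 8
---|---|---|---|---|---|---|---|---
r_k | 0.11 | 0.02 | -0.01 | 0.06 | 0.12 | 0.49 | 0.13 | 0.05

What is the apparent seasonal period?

The largest autocorrelation is r_6 = 0.49; the remaining lags stay at or below 0.13.
The dominant spike at lag 6 indicates a seasonal period of 6.

6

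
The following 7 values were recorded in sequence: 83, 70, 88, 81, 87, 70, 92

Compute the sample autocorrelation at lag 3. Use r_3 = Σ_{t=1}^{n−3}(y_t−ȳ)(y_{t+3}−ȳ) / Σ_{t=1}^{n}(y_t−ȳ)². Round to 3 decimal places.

Mean ȳ = (83 + 70 + 88 + 81 + 87 + 70 + 92)/7 = 81.5714
Σ(y_t−ȳ)(y_{t+3}−ȳ) = (-0.8163) + (-62.8163) + (-74.3878) + (-5.9592) = -143.9796
Denominator Σ(y_t−ȳ)² = 449.7143
r_3 = -143.9796 / 449.7143 = -0.320

-0.320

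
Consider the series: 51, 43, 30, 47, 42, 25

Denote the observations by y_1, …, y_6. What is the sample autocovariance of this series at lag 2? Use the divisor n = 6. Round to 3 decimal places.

-35.870

Mean ȳ = (51 + 43 + 30 + 47 + 42 + 25)/6 = 39.6667
Deviations: 11.3333, 3.3333, -9.6667, 7.3333, 2.3333, -14.6667
Σ_{t=1}^{4}(y_t−ȳ)(y_{t+2}−ȳ) = -215.2222
γ_2 = -215.2222 / 6 = -35.870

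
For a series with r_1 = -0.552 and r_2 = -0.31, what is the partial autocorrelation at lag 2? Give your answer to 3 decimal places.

φ_{22} = (r_2 − r_1²) / (1 − r_1²)
r_1² = (-0.552)² = 0.304704
Numerator = -0.31 − 0.3047 = -0.6147; denominator = 1 − 0.3047 = 0.6953
φ_{22} = -0.6147 / 0.6953 = -0.884

-0.884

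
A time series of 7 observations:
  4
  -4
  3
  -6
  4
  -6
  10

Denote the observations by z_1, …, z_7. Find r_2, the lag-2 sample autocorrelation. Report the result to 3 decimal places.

0.542

Mean z̄ = (4 − 4 + 3 − 6 + 4 − 6 + 10)/7 = 0.7143
Deviations from mean: 3.2857, -4.7143, 2.2857, -6.7143, 3.2857, -6.7143, 9.2857
Numerator Σ_{t=1}^{5}(z_t−z̄)(z_{t+2}−z̄) = 122.2653
Denominator Σ(z_t−z̄)² = 225.4286
r_2 = 122.2653 / 225.4286 = 0.542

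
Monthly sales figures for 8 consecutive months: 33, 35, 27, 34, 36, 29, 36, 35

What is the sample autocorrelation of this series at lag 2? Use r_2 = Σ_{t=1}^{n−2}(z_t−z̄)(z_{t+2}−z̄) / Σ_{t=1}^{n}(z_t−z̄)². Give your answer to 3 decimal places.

Mean z̄ = (33 + 35 + 27 + 34 + 36 + 29 + 36 + 35)/8 = 33.1250
Deviations from mean: -0.1250, 1.8750, -6.1250, 0.8750, 2.8750, -4.1250, 2.8750, 1.8750
Σ(z_t−z̄)(z_{t+2}−z̄) = (0.7656) + (1.6406) + (-17.6094) + (-3.6094) + (8.2656) + (-7.7344) = -18.2813
Denominator Σ(z_t−z̄)² = 78.8750
r_2 = -18.2813 / 78.8750 = -0.232

-0.232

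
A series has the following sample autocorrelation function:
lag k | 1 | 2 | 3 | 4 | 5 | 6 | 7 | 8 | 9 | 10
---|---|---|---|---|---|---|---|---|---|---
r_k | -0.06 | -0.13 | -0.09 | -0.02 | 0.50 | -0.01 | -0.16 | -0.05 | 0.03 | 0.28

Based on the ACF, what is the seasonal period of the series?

The largest autocorrelation is r_5 = 0.50, with a weaker echo at lag 10 (0.28); the remaining lags stay at or below 0.03.
The dominant spike at lag 5 indicates a seasonal period of 5.

5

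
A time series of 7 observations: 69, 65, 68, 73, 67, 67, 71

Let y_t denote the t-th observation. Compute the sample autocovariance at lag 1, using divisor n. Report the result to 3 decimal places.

-1.475

Mean ȳ = (69 + 65 + 68 + 73 + 67 + 67 + 71)/7 = 68.5714
Deviations: 0.4286, -3.5714, -0.5714, 4.4286, -1.5714, -1.5714, 2.4286
Σ_{t=1}^{6}(y_t−ȳ)(y_{t+1}−ȳ) = -10.3265
γ_1 = -10.3265 / 7 = -1.475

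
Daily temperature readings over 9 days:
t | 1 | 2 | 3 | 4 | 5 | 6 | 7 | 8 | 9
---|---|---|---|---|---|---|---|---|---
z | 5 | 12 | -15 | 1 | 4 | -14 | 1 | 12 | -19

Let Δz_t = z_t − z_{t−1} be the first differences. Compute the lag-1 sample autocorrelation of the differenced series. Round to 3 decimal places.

-0.416

First differences Δz: 7, -27, 16, 3, -18, 15, 11, -31
Mean of differences = -3.0000
Numerator Σ(Δz_t−Δz̄)(Δz_{t+1}−Δz̄) = -1082.0000
Denominator Σ(Δz_t−Δz̄)² = 2602.0000
r_1(Δz) = -1082.0000 / 2602.0000 = -0.416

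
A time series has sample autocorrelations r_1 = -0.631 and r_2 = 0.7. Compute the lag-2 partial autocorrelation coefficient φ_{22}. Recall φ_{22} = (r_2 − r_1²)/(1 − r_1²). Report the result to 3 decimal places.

0.502

φ_{22} = (r_2 − r_1²) / (1 − r_1²)
r_1² = (-0.631)² = 0.398161
Numerator = 0.7 − 0.3982 = 0.3018; denominator = 1 − 0.3982 = 0.6018
φ_{22} = 0.3018 / 0.6018 = 0.502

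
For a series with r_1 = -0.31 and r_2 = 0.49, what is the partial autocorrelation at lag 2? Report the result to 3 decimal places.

0.436

φ_{22} = (r_2 − r_1²) / (1 − r_1²)
r_1² = (-0.31)² = 0.0961
Numerator = 0.49 − 0.0961 = 0.3939; denominator = 1 − 0.0961 = 0.9039
φ_{22} = 0.3939 / 0.9039 = 0.436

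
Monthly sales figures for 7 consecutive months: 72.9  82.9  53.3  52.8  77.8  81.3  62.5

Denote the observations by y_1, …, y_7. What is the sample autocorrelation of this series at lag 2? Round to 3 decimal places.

-0.687

Mean ȳ = (72.9 + 82.9 + 53.3 + 52.8 + 77.8 + 81.3 + 62.5)/7 = 69.0714
Numerator Σ_{t=1}^{5}(y_t−ȳ)(y_{t+2}−ȳ) = -679.3902
Denominator Σ(y_t−ȳ)² = 988.2943
r_2 = -679.3902 / 988.2943 = -0.687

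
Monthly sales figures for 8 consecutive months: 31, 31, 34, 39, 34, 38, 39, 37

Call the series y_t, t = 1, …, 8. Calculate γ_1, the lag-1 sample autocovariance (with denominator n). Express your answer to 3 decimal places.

Mean ȳ = (31 + 31 + 34 + 39 + 34 + 38 + 39 + 37)/8 = 35.3750
Deviations: -4.3750, -4.3750, -1.3750, 3.6250, -1.3750, 2.6250, 3.6250, 1.6250
Σ_{t=1}^{7}(y_t−ȳ)(y_{t+1}−ȳ) = 26.9844
γ_1 = 26.9844 / 8 = 3.373

3.373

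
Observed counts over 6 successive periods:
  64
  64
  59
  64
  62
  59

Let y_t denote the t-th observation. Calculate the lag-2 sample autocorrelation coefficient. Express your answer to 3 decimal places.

-0.267

Mean ȳ = (64 + 64 + 59 + 64 + 62 + 59)/6 = 62.0000
Deviations from mean: 2.0000, 2.0000, -3.0000, 2.0000, 0.0000, -3.0000
Σ(y_t−ȳ)(y_{t+2}−ȳ) = (-6.0000) + (4.0000) + (0.0000) + (-6.0000) = -8.0000
Denominator Σ(y_t−ȳ)² = 30.0000
r_2 = -8.0000 / 30.0000 = -0.267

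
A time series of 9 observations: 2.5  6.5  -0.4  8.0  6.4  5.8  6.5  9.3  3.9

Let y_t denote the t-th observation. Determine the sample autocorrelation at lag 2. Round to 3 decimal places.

Mean ȳ = (2.5 + 6.5 − 0.4 + 8.0 + 6.4 + 5.8 + 6.5 + 9.3 + 3.9)/9 = 5.3889
Σ(y_t−ȳ)(y_{t+2}−ȳ) = (16.7235) + (2.9012) + (-5.8532) + (1.0735) + (1.1235) + (1.6079) + (-1.6543) = 15.9220
Denominator Σ(y_t−ȳ)² = 69.8489
r_2 = 15.9220 / 69.8489 = 0.228

0.228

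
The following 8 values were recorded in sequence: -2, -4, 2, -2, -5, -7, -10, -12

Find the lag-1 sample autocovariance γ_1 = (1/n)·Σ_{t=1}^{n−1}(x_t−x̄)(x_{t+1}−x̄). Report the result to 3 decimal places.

9.500

Mean x̄ = (-2 − 4 + 2 − 2 − 5 − 7 − 10 − 12)/8 = -5.0000
Deviations: 3.0000, 1.0000, 7.0000, 3.0000, 0.0000, -2.0000, -5.0000, -7.0000
Σ_{t=1}^{7}(x_t−x̄)(x_{t+1}−x̄) = 76.0000
γ_1 = 76.0000 / 8 = 9.500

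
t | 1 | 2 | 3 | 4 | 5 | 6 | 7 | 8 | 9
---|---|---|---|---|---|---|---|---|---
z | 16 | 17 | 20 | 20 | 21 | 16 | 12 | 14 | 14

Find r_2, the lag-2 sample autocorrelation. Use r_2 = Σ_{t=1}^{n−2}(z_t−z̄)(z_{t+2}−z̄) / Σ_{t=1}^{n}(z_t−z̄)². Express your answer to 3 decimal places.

0.066

Mean z̄ = (16 + 17 + 20 + 20 + 21 + 16 + 12 + 14 + 14)/9 = 16.6667
Σ(z_t−z̄)(z_{t+2}−z̄) = (-2.2222) + (1.1111) + (14.4444) + (-2.2222) + (-20.2222) + (1.7778) + (12.4444) = 5.1111
Denominator Σ(z_t−z̄)² = 78.0000
r_2 = 5.1111 / 78.0000 = 0.066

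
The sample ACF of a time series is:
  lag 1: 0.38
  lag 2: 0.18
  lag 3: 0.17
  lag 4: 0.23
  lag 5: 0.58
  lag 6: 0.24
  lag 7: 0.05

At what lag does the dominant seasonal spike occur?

The largest autocorrelation is r_5 = 0.58; the remaining lags stay at or below 0.38. The elevated value at lag 1 (0.38), dropping to 0.18 at lag 2, reflects decaying short-term dependence rather than seasonality.
The dominant spike at lag 5 indicates a seasonal period of 5.

5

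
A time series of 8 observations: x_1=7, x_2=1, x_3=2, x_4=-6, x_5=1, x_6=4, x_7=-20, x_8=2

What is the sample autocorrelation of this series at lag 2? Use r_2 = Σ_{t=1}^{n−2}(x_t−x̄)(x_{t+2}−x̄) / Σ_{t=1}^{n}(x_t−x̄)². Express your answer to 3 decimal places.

Mean x̄ = (7 + 1 + 2 − 6 + 1 + 4 − 20 + 2)/8 = -1.1250
Deviations from mean: 8.1250, 2.1250, 3.1250, -4.8750, 2.1250, 5.1250, -18.8750, 3.1250
Σ(x_t−x̄)(x_{t+2}−x̄) = (25.3906) + (-10.3594) + (6.6406) + (-24.9844) + (-40.1094) + (16.0156) = -27.4063
Denominator Σ(x_t−x̄)² = 500.8750
r_2 = -27.4063 / 500.8750 = -0.055

-0.055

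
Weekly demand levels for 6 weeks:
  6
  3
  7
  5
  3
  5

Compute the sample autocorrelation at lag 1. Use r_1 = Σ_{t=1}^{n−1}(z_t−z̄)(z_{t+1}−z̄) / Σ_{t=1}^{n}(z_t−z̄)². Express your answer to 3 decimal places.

Mean z̄ = (6 + 3 + 7 + 5 + 3 + 5)/6 = 4.8333
Deviations from mean: 1.1667, -1.8333, 2.1667, 0.1667, -1.8333, 0.1667
Σ(z_t−z̄)(z_{t+1}−z̄) = (-2.1389) + (-3.9722) + (0.3611) + (-0.3056) + (-0.3056) = -6.3611
Denominator Σ(z_t−z̄)² = 12.8333
r_1 = -6.3611 / 12.8333 = -0.496

-0.496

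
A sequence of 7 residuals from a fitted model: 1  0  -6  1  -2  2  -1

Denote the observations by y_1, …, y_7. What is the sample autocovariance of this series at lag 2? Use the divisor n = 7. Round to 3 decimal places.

0.569

Mean ȳ = (1 + 0 − 6 + 1 − 2 + 2 − 1)/7 = -0.7143
Σ_{t=1}^{5}(y_t−ȳ)(y_{t+2}−ȳ) = 3.9796
γ_2 = 3.9796 / 7 = 0.569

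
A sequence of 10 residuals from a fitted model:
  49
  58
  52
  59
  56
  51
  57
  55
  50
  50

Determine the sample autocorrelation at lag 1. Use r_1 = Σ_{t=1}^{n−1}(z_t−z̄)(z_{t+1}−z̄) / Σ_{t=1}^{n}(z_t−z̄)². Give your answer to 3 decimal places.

Mean z̄ = (49 + 58 + 52 + 59 + 56 + 51 + 57 + 55 + 50 + 50)/10 = 53.7000
Numerator Σ_{t=1}^{9}(z_t−z̄)(z_{t+1}−z̄) = -26.2900
Denominator Σ(z_t−z̄)² = 124.1000
r_1 = -26.2900 / 124.1000 = -0.212

-0.212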